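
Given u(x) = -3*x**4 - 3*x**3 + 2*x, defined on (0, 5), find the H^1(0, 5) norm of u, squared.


||u||_{H^1}^2 = 428835305/84

The H^1 norm (squared) on an interval (0, L) is
  ||u||_{H^1}^2 = ∫_0^L u(x)^2 dx + ∫_0^L u'(x)^2 dx.
Compute u'(x) = -12*x**3 - 9*x**2 + 2.
Then u(x)^2 = 9*x**8 + 18*x**7 + 9*x**6 - 12*x**5 - 12*x**4 + 4*x**2 and u'(x)^2 = 144*x**6 + 216*x**5 + 81*x**4 - 48*x**3 - 36*x**2 + 4.
Integrate each monomial from 0 to 5 using ∫_0^5 c·x^n dx = c·5^(n+1)/(n+1):
  ∫_0^5 u(x)^2 dx = ∫_0^5 (9*x^8 + 18*x^7 + 9*x^6 - 12*x^5 - 12*x^4 + 4*x^2) dx. Term by term:
    ∫_0^5 9*x^8 dx = 1953125;  ∫_0^5 18*x^7 dx = 3515625/4;  ∫_0^5 9*x^6 dx = 703125/7;
    ∫_0^5 -12*x^5 dx = -31250;  ∫_0^5 -12*x^4 dx = -7500;  ∫_0^5 4*x^2 dx = 500/3.
  Sum: 1953125 + 3515625/4 + 703125/7 − 31250 − 7500 + 500/3 = 243087125/84.
  ∫_0^5 u'(x)^2 dx = ∫_0^5 (144*x^6 + 216*x^5 + 81*x^4 - 48*x^3 - 36*x^2 + 4) dx. Term by term:
    ∫_0^5 144*x^6 dx = 11250000/7;  ∫_0^5 216*x^5 dx = 562500;  ∫_0^5 81*x^4 dx = 50625;
    ∫_0^5 -48*x^3 dx = -7500;  ∫_0^5 -36*x^2 dx = -1500;  ∫_0^5 4 dx = 20.
  Sum: 11250000/7 + 562500 + 50625 − 7500 − 1500 + 20 = 15479015/7.
Adding: ||u||_{H^1}^2 = 243087125/84 + 15479015/7 = 428835305/84.


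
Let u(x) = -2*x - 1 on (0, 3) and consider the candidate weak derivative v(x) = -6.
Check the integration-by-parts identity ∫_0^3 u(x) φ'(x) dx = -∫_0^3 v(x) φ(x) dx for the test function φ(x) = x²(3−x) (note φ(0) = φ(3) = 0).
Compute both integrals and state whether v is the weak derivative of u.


LHS = 27/2, RHS = 81/2. No, v is not the weak derivative of u.

u(x) = -2*x - 1, classical derivative u'(x) = -2.
φ(x) = x²(3−x), so φ'(x) = 3*x*(2 - x).
Note φ(0) = φ(3) = 0, so the boundary term u·φ vanishes.
LHS = ∫_0^3 u(x) φ'(x) dx = ∫_0^3 (6*x^3 - 9*x^2 - 6*x) dx. Term by term:
  ∫_0^3 6*x^3 dx = 243/2;  ∫_0^3 -9*x^2 dx = -81;  ∫_0^3 -6*x dx = -27.
Sum: 243/2 − 81 − 27 = 27/2.
So LHS = 27/2.
∫_0^3 v(x) φ(x) dx = ∫_0^3 (6*x^3 - 18*x^2) dx. Term by term:
  ∫_0^3 6*x^3 dx = 243/2;  ∫_0^3 -18*x^2 dx = -162.
Sum: 243/2 − 162 = -81/2.
So RHS = -∫_0^3 v(x) φ(x) dx = 81/2.
LHS − RHS = -27 ≠ 0, so the identity fails.
(For a valid weak derivative the identity must hold for EVERY test function, in particular this one. The failure shows v is NOT the weak derivative of u.)
Correct weak derivative would be u'(x) = -2.


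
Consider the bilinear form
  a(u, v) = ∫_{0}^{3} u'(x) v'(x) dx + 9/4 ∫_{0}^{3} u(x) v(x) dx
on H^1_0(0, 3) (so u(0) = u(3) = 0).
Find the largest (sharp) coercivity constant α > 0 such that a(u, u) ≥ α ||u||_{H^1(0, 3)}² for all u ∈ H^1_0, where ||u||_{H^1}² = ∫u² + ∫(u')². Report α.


α = 1

Coercivity of a(·,·) on H^1_0(0, 3) means a(u, u) ≥ α ||u||_{H^1}² for every u ∈ H^1_0.
The interval has length L = 3, and Poincaré/coercivity depend only on L. Here a(u, u) = ∫(u')² + (9/4)·∫u².
Here c = 9/4 ≥ 1, so a(u,u) = ∫(u')² + c∫u² ≥ ∫(u')² + ∫u² = ||u||_{H^1}², i.e. α = 1 works. No larger α is possible: a(u,u) ≥ α||u||_{H^1}² means (1−α)∫(u')² ≥ (α−c)∫u², and for the modes u_n = sin(nπ(x−x₀)/L) (x₀ the left endpoint) one has ∫u_n²/∫(u_n')² = (L/(nπ))² → 0, so a(u_n,u_n)/||u_n||_{H^1}² → 1. Hence the optimal constant is α = 1.
Therefore α = 1.


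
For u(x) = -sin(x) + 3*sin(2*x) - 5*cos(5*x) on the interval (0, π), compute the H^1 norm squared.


||u||_{H^1(0,π)}^2 = 1040/7 + 697*π/2

u'(x) = 25*sin(5*x) - cos(x) + 6*cos(2*x).
Expand u² and (u')² and integrate term by term on (0, π), using: for integers n ≥ 1, ∫_0^π sin²(nx) dx = ∫_0^π cos²(nx) dx = π/2; for n ≠ n', ∫_0^π sin(nx)sin(n'x) dx = ∫_0^π cos(nx)cos(n'x) dx = 0; and by product-to-sum, ∫_0^π sin(nx)cos(n'x) dx = ½∫_0^π [sin((n+n')x) + sin((n−n')x)] dx, which is 0 when n+n' is even and 2n/(n²−n'²) when n+n' is odd (it need not vanish on (0, π)).
  u² squared terms: (-1)²·∫sin(x)² dx = 1·π/2 = π/2;  (-5)²·∫cos(5x)² dx = 25·π/2 = 25*π/2;  (3)²·∫sin(2x)² dx = 9·π/2 = 9*π/2.
  u² cross terms: 2·(-1)·(-5)·∫sin(x)·cos(5x) dx = 10·(0) = 0;  2·(-1)·(3)·∫sin(x)·sin(2x) dx = -6·(0) = 0;  2·(-5)·(3)·∫cos(5x)·sin(2x) dx = -30·(-4/21) = 40/7.
  So ∫_0^π u² dx = π/2 + 25*π/2 + 9*π/2 + 0 + 0 + 40/7 = 40/7 + 35*π/2.
  (u')² squared terms: (-1)²·∫cos(x)² dx = 1·π/2 = π/2;  (6)²·∫cos(2x)² dx = 36·π/2 = 18*π;  (25)²·∫sin(5x)² dx = 625·π/2 = 625*π/2.
  (u')² cross terms: 2·(-1)·(6)·∫cos(x)·cos(2x) dx = -12·(0) = 0;  2·(-1)·(25)·∫cos(x)·sin(5x) dx = -50·(0) = 0;  2·(6)·(25)·∫cos(2x)·sin(5x) dx = 300·(10/21) = 1000/7.
  So ∫_0^π (u')² dx = π/2 + 18*π + 625*π/2 + 0 + 0 + 1000/7 = 1000/7 + 331*π.
||u||_{H^1}^2 = (40/7 + 35*π/2) + (1000/7 + 331*π) = 1040/7 + 697*π/2.


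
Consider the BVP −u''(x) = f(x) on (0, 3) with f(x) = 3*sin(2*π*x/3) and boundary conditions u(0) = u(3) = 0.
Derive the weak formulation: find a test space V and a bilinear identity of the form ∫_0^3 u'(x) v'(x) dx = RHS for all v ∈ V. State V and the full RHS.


V = H^1_0(0, 3) (so v(0) = v(3) = 0); weak form: ∫_0^3 u'v' dx = ∫_0^3 (3*sin(2*π*x/3)) v dx for all v ∈ V.

Multiply both sides by a test function v and integrate from 0 to 3:
  ∫_0^3 −u''(x) v(x) dx = ∫_0^3 f(x) v(x) dx.
Integrate the LHS by parts once:
  ∫_0^3 −u'' v dx = −[u'(x) v(x)]_0^3 + ∫_0^3 u'(x) v'(x) dx.
Thus ∫_0^3 u'(x) v'(x) dx = ∫_0^3 f(x) v(x) dx + [u'(x) v(x)]_0^3.
Choose V so that boundary terms are either known or forced to vanish.
u is Dirichlet: u(0) = u(3) = 0. Let V = H^1_0(0, 3); then v(0) = v(3) = 0, and [u' v]_0^3 = 0.
Weak formulation: find u (satisfying any essential BC) such that ∫_0^3 u'(x) v'(x) dx = ∫_0^3 f v dx for all v ∈ V.
Substituting f(x) = 3*sin(2*π*x/3), the right-hand side is ∫_0^3 (3*sin(2*π*x/3)) v dx.


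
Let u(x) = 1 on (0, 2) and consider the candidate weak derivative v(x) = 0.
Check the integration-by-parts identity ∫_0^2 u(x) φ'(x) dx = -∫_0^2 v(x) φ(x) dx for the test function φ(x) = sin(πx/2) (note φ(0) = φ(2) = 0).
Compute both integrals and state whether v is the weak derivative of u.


LHS = 0, RHS = 0. Yes, v = u' weakly.

u(x) = 1, classical derivative u'(x) = 0.
φ(x) = sin(πx/2), so φ'(x) = π*cos(π*x/2)/2.
Note φ(0) = φ(2) = 0, so the boundary term u·φ vanishes.
LHS = ∫_0^2 u(x) φ'(x) dx = ∫_0^2 (π*cos(π*x/2)/2) dx. Term by term:
  ∫_0^2 π*cos(π*x/2)/2 dx = 0.
So LHS = 0.
∫_0^2 v(x) φ(x) dx = ∫_0^2 (0) dx. Term by term:
  ∫_0^2 0 dx = 0.
So RHS = -∫_0^2 v(x) φ(x) dx = 0.
LHS = RHS, so the identity holds for this test φ.
Moreover u is smooth here and v(x) = u'(x) = 0 pointwise, so the identity holds for every test function. Hence v is the weak derivative of u.


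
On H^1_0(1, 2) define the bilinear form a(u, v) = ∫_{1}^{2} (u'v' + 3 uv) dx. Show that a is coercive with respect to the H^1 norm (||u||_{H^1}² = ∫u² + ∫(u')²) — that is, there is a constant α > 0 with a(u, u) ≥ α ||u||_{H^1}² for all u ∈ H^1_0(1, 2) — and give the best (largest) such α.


α = 1

Coercivity of a(·,·) on H^1_0(1, 2) means a(u, u) ≥ α ||u||_{H^1}² for every u ∈ H^1_0.
The interval has length L = 1, and Poincaré/coercivity depend only on L. Here a(u, u) = ∫(u')² + (3)·∫u².
Here c = 3 ≥ 1, so a(u,u) = ∫(u')² + c∫u² ≥ ∫(u')² + ∫u² = ||u||_{H^1}², i.e. α = 1 works. No larger α is possible: a(u,u) ≥ α||u||_{H^1}² means (1−α)∫(u')² ≥ (α−c)∫u², and for the modes u_n = sin(nπ(x−x₀)/L) (x₀ the left endpoint) one has ∫u_n²/∫(u_n')² = (L/(nπ))² → 0, so a(u_n,u_n)/||u_n||_{H^1}² → 1. Hence the optimal constant is α = 1.
Therefore α = 1.


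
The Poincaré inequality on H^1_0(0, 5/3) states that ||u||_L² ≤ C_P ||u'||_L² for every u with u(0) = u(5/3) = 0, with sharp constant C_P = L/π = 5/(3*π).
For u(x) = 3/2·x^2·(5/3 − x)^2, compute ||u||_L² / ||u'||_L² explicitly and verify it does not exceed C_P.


||u||_L² / ||u'||_L² = 5*sqrt(3)/18 < C_P = 5/(3*π).

u(x) = 3/2·x^2·(5/3 − x)^2, so u'(x) = x*(3*x - 5)*(6*x - 5)/3.
u(x) = 3/2·x^2·(5/3 − x)^2 vanishes at x = 0 and x = 5/3, so u ∈ H^1_0(0, 5/3). Differentiate via the product rule and integrate the resulting polynomials term by term.
  ∫_0^5/3 u² dx = ∫_0^5/3 (9*x^8/4 - 15*x^7 + 75*x^6/2 - 125*x^5/3 + 625*x^4/36) dx. Term by term:
    ∫_0^5/3 9*x^8/4 dx = 1953125/78732;  ∫_0^5/3 -15*x^7 dx = -1953125/17496;  ∫_0^5/3 75*x^6/2 dx = 1953125/10206;
    ∫_0^5/3 -125*x^5/3 dx = -1953125/13122;  ∫_0^5/3 625*x^4/36 dx = 390625/8748.
  Sum: 1953125/78732 − 1953125/17496 + 1953125/10206 − 1953125/13122 + 390625/8748 = 390625/1102248.
  ∫_0^5/3 (u')² dx = ∫_0^5/3 (36*x^6 - 180*x^5 + 325*x^4 - 250*x^3 + 625*x^2/9) dx. Term by term:
    ∫_0^5/3 36*x^6 dx = 312500/1701;  ∫_0^5/3 -180*x^5 dx = -156250/243;  ∫_0^5/3 325*x^4 dx = 203125/243;
    ∫_0^5/3 -250*x^3 dx = -78125/162;  ∫_0^5/3 625*x^2/9 dx = 78125/729.
  Sum: 312500/1701 − 156250/243 + 203125/243 − 78125/162 + 78125/729 = 15625/10206.
∫_0^5/3 u² dx = 390625/1102248, so ||u||_L² = 625*sqrt(42)/6804.
∫_0^5/3 (u')² dx = 15625/10206, so ||u'||_L² = 125*sqrt(14)/378.
Ratio ||u||_L² / ||u'||_L² = 5*sqrt(3)/18.
Sharp Poincaré constant on H^1_0(0, 5/3) is C_P = L/π = 5/(3*π), achieved by sin(3*π/5·x).
A polynomial bump cannot attain the sharp Poincaré constant (only the first sine eigenfunction does), so the ratio is strictly less than C_P, consistent with ||u||_L² ≤ C_P ||u'||_L².


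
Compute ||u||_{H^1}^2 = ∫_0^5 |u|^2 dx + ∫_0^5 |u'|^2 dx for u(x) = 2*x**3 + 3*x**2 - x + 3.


||u||_{H^1}^2 = 4843525/42

The H^1 norm (squared) on an interval (0, L) is
  ||u||_{H^1}^2 = ∫_0^L u(x)^2 dx + ∫_0^L u'(x)^2 dx.
Compute u'(x) = 6*x**2 + 6*x - 1.
Then u(x)^2 = 4*x**6 + 12*x**5 + 5*x**4 + 6*x**3 + 19*x**2 - 6*x + 9 and u'(x)^2 = 36*x**4 + 72*x**3 + 24*x**2 - 12*x + 1.
Integrate each monomial from 0 to 5 using ∫_0^5 c·x^n dx = c·5^(n+1)/(n+1):
  ∫_0^5 u(x)^2 dx = ∫_0^5 (4*x^6 + 12*x^5 + 5*x^4 + 6*x^3 + 19*x^2 - 6*x + 9) dx. Term by term:
    ∫_0^5 4*x^6 dx = 312500/7;  ∫_0^5 12*x^5 dx = 31250;  ∫_0^5 5*x^4 dx = 3125;
    ∫_0^5 6*x^3 dx = 1875/2;  ∫_0^5 19*x^2 dx = 2375/3;  ∫_0^5 -6*x dx = -75;
    ∫_0^5 9 dx = 45.
  Sum: 312500/7 + 31250 + 3125 + 1875/2 + 2375/3 − 75 + 45 = 3390115/42.
  ∫_0^5 u'(x)^2 dx = ∫_0^5 (36*x^4 + 72*x^3 + 24*x^2 - 12*x + 1) dx. Term by term:
    ∫_0^5 36*x^4 dx = 22500;  ∫_0^5 72*x^3 dx = 11250;  ∫_0^5 24*x^2 dx = 1000;
    ∫_0^5 -12*x dx = -150;  ∫_0^5 1 dx = 5.
  Sum: 22500 + 11250 + 1000 − 150 + 5 = 34605.
Adding: ||u||_{H^1}^2 = 3390115/42 + 34605 = 4843525/42.


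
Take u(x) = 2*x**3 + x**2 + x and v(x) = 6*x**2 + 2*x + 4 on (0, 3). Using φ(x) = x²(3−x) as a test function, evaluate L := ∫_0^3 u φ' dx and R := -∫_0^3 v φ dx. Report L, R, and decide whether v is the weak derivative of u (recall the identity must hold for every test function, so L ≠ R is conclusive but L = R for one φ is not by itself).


LHS = -3537/20, RHS = -1971/10. No, v is not the weak derivative of u.

u(x) = 2*x**3 + x**2 + x, classical derivative u'(x) = 6*x**2 + 2*x + 1.
φ(x) = x²(3−x), so φ'(x) = 3*x*(2 - x).
Note φ(0) = φ(3) = 0, so the boundary term u·φ vanishes.
LHS = ∫_0^3 u(x) φ'(x) dx = ∫_0^3 (-6*x^5 + 9*x^4 + 3*x^3 + 6*x^2) dx. Term by term:
  ∫_0^3 -6*x^5 dx = -729;  ∫_0^3 9*x^4 dx = 2187/5;  ∫_0^3 3*x^3 dx = 243/4;
  ∫_0^3 6*x^2 dx = 54.
Sum: -729 + 2187/5 + 243/4 + 54 = -3537/20.
So LHS = -3537/20.
∫_0^3 v(x) φ(x) dx = ∫_0^3 (-6*x^5 + 16*x^4 + 2*x^3 + 12*x^2) dx. Term by term:
  ∫_0^3 -6*x^5 dx = -729;  ∫_0^3 16*x^4 dx = 3888/5;  ∫_0^3 2*x^3 dx = 81/2;
  ∫_0^3 12*x^2 dx = 108.
Sum: -729 + 3888/5 + 81/2 + 108 = 1971/10.
So RHS = -∫_0^3 v(x) φ(x) dx = -1971/10.
LHS − RHS = 81/4 ≠ 0, so the identity fails.
(For a valid weak derivative the identity must hold for EVERY test function, in particular this one. The failure shows v is NOT the weak derivative of u.)
Correct weak derivative would be u'(x) = 6*x**2 + 2*x + 1.


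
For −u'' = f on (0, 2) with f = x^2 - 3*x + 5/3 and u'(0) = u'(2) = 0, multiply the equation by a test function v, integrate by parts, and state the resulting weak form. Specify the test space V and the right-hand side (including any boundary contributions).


V = H^1(0, 2) (no boundary constraint on v; u is determined up to an additive constant); weak form: ∫_0^2 u'v' dx = ∫_0^2 (x^2 - 3*x + 5/3) v dx for all v ∈ V.

Multiply both sides by a test function v and integrate from 0 to 2:
  ∫_0^2 −u''(x) v(x) dx = ∫_0^2 f(x) v(x) dx.
Integrate the LHS by parts once:
  ∫_0^2 −u'' v dx = −[u'(x) v(x)]_0^2 + ∫_0^2 u'(x) v'(x) dx.
Thus ∫_0^2 u'(x) v'(x) dx = ∫_0^2 f(x) v(x) dx + [u'(x) v(x)]_0^2.
Choose V so that boundary terms are either known or forced to vanish.
u has homogeneous Neumann: u'(0) = u'(2) = 0. So [u' v]_0^2 = 0·v(2) − 0·v(0) = 0 for any v; take V = H^1(0, 2).
Weak formulation: find u (satisfying any essential BC) such that ∫_0^2 u'(x) v'(x) dx = ∫_0^2 f v dx for all v ∈ V (homogeneous Neumann, so boundary terms vanish).
Substituting f(x) = x^2 - 3*x + 5/3, the right-hand side is ∫_0^2 (x^2 - 3*x + 5/3) v dx.
Compatibility check (pure Neumann): taking v ≡ 1 ∈ V gives 0 = ∫_0^2 f dx + (0) − (0), i.e. ∫_0^2 f dx must equal u'(0) − u'(2) = 0. Indeed ∫_0^2 (x^2 - 3*x + 5/3) dx = 0, so the data are compatible. The solution is then unique only up to an additive constant (fix it e.g. by requiring ∫_0^2 u dx = 0).


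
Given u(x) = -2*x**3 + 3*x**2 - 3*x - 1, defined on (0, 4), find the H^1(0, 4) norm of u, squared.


||u||_{H^1}^2 = 305896/35

The H^1 norm (squared) on an interval (0, L) is
  ||u||_{H^1}^2 = ∫_0^L u(x)^2 dx + ∫_0^L u'(x)^2 dx.
Compute u'(x) = -6*x**2 + 6*x - 3.
Then u(x)^2 = 4*x**6 - 12*x**5 + 21*x**4 - 14*x**3 + 3*x**2 + 6*x + 1 and u'(x)^2 = 36*x**4 - 72*x**3 + 72*x**2 - 36*x + 9.
Integrate each monomial from 0 to 4 using ∫_0^4 c·x^n dx = c·4^(n+1)/(n+1):
  ∫_0^4 u(x)^2 dx = ∫_0^4 (4*x^6 - 12*x^5 + 21*x^4 - 14*x^3 + 3*x^2 + 6*x + 1) dx. Term by term:
    ∫_0^4 4*x^6 dx = 65536/7;  ∫_0^4 -12*x^5 dx = -8192;  ∫_0^4 21*x^4 dx = 21504/5;
    ∫_0^4 -14*x^3 dx = -896;  ∫_0^4 3*x^2 dx = 64;  ∫_0^4 6*x dx = 48;
    ∫_0^4 1 dx = 4.
  Sum: 65536/7 − 8192 + 21504/5 − 896 + 64 + 48 + 4 = 164188/35.
  ∫_0^4 u'(x)^2 dx = ∫_0^4 (36*x^4 - 72*x^3 + 72*x^2 - 36*x + 9) dx. Term by term:
    ∫_0^4 36*x^4 dx = 36864/5;  ∫_0^4 -72*x^3 dx = -4608;  ∫_0^4 72*x^2 dx = 1536;
    ∫_0^4 -36*x dx = -288;  ∫_0^4 9 dx = 36.
  Sum: 36864/5 − 4608 + 1536 − 288 + 36 = 20244/5.
Adding: ||u||_{H^1}^2 = 164188/35 + 20244/5 = 305896/35.


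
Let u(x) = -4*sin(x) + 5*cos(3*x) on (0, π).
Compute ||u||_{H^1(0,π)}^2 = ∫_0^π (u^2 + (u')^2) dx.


||u||_{H^1(0,π)}^2 = 141*π

u'(x) = -15*sin(3*x) - 4*cos(x).
Expand u² and (u')² and integrate term by term on (0, π), using: for integers n ≥ 1, ∫_0^π sin²(nx) dx = ∫_0^π cos²(nx) dx = π/2; for n ≠ n', ∫_0^π sin(nx)sin(n'x) dx = ∫_0^π cos(nx)cos(n'x) dx = 0; and by product-to-sum, ∫_0^π sin(nx)cos(n'x) dx = ½∫_0^π [sin((n+n')x) + sin((n−n')x)] dx, which is 0 when n+n' is even and 2n/(n²−n'²) when n+n' is odd (it need not vanish on (0, π)).
  u² squared terms: (-4)²·∫sin(x)² dx = 16·π/2 = 8*π;  (5)²·∫cos(3x)² dx = 25·π/2 = 25*π/2.
  u² cross terms: 2·(-4)·(5)·∫sin(x)·cos(3x) dx = -40·(0) = 0.
  So ∫_0^π u² dx = 8*π + 25*π/2 + 0 = 41*π/2.
  (u')² squared terms: (-15)²·∫sin(3x)² dx = 225·π/2 = 225*π/2;  (-4)²·∫cos(x)² dx = 16·π/2 = 8*π.
  (u')² cross terms: 2·(-15)·(-4)·∫sin(3x)·cos(x) dx = 120·(0) = 0.
  So ∫_0^π (u')² dx = 225*π/2 + 8*π + 0 = 241*π/2.
||u||_{H^1}^2 = (41*π/2) + (241*π/2) = 141*π.


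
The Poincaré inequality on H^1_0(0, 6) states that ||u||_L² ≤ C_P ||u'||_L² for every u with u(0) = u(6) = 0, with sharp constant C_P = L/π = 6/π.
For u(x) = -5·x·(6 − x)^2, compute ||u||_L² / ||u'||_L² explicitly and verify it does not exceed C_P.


||u||_L² / ||u'||_L² = 3*sqrt(14)/7 < C_P = 6/π.

u(x) = -5·x·(6 − x)^2, so u'(x) = 15*(2 - x)*(x - 6).
u(x) = -5·x·(6 − x)^2 vanishes at x = 0 and x = 6, so u ∈ H^1_0(0, 6). Differentiate via the product rule and integrate the resulting polynomials term by term.
  ∫_0^6 u² dx = ∫_0^6 (25*x^6 - 600*x^5 + 5400*x^4 - 21600*x^3 + 32400*x^2) dx. Term by term:
    ∫_0^6 25*x^6 dx = 6998400/7;  ∫_0^6 -600*x^5 dx = -4665600;  ∫_0^6 5400*x^4 dx = 8398080;
    ∫_0^6 -21600*x^3 dx = -6998400;  ∫_0^6 32400*x^2 dx = 2332800.
  Sum: 6998400/7 − 4665600 + 8398080 − 6998400 + 2332800 = 466560/7.
  ∫_0^6 (u')² dx = ∫_0^6 (225*x^4 - 3600*x^3 + 19800*x^2 - 43200*x + 32400) dx. Term by term:
    ∫_0^6 225*x^4 dx = 349920;  ∫_0^6 -3600*x^3 dx = -1166400;  ∫_0^6 19800*x^2 dx = 1425600;
    ∫_0^6 -43200*x dx = -777600;  ∫_0^6 32400 dx = 194400.
  Sum: 349920 − 1166400 + 1425600 − 777600 + 194400 = 25920.
∫_0^6 u² dx = 466560/7, so ||u||_L² = 216*sqrt(70)/7.
∫_0^6 (u')² dx = 25920, so ||u'||_L² = 72*sqrt(5).
Ratio ||u||_L² / ||u'||_L² = 3*sqrt(14)/7.
Sharp Poincaré constant on H^1_0(0, 6) is C_P = L/π = 6/π, achieved by sin(π/6·x).
A polynomial bump cannot attain the sharp Poincaré constant (only the first sine eigenfunction does), so the ratio is strictly less than C_P, consistent with ||u||_L² ≤ C_P ||u'||_L².


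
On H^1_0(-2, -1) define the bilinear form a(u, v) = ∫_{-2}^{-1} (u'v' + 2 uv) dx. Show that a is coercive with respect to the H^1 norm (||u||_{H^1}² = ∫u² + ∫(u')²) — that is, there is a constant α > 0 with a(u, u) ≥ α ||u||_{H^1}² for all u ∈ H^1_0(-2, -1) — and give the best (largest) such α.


α = 1

Coercivity of a(·,·) on H^1_0(-2, -1) means a(u, u) ≥ α ||u||_{H^1}² for every u ∈ H^1_0.
The interval has length L = 1, and Poincaré/coercivity depend only on L. Here a(u, u) = ∫(u')² + (2)·∫u².
Here c = 2 ≥ 1, so a(u,u) = ∫(u')² + c∫u² ≥ ∫(u')² + ∫u² = ||u||_{H^1}², i.e. α = 1 works. No larger α is possible: a(u,u) ≥ α||u||_{H^1}² means (1−α)∫(u')² ≥ (α−c)∫u², and for the modes u_n = sin(nπ(x−x₀)/L) (x₀ the left endpoint) one has ∫u_n²/∫(u_n')² = (L/(nπ))² → 0, so a(u_n,u_n)/||u_n||_{H^1}² → 1. Hence the optimal constant is α = 1.
Therefore α = 1.


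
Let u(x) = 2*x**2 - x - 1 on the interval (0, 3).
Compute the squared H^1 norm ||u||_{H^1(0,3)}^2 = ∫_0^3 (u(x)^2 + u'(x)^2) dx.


||u||_{H^1}^2 = 1047/5

The H^1 norm (squared) on an interval (0, L) is
  ||u||_{H^1}^2 = ∫_0^L u(x)^2 dx + ∫_0^L u'(x)^2 dx.
Compute u'(x) = 4*x - 1.
Then u(x)^2 = 4*x**4 - 4*x**3 - 3*x**2 + 2*x + 1 and u'(x)^2 = 16*x**2 - 8*x + 1.
Integrate each monomial from 0 to 3 using ∫_0^3 c·x^n dx = c·3^(n+1)/(n+1):
  ∫_0^3 u(x)^2 dx = ∫_0^3 (4*x^4 - 4*x^3 - 3*x^2 + 2*x + 1) dx. Term by term:
    ∫_0^3 4*x^4 dx = 972/5;  ∫_0^3 -4*x^3 dx = -81;  ∫_0^3 -3*x^2 dx = -27;
    ∫_0^3 2*x dx = 9;  ∫_0^3 1 dx = 3.
  Sum: 972/5 − 81 − 27 + 9 + 3 = 492/5.
  ∫_0^3 u'(x)^2 dx = ∫_0^3 (16*x^2 - 8*x + 1) dx. Term by term:
    ∫_0^3 16*x^2 dx = 144;  ∫_0^3 -8*x dx = -36;  ∫_0^3 1 dx = 3.
  Sum: 144 − 36 + 3 = 111.
Adding: ||u||_{H^1}^2 = 492/5 + 111 = 1047/5.


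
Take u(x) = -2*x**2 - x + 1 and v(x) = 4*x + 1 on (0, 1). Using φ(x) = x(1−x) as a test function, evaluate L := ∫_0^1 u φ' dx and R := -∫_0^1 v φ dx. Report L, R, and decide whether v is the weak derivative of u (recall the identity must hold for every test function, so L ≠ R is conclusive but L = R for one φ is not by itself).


LHS = 1/2, RHS = -1/2. No, v is not the weak derivative of u.

u(x) = -2*x**2 - x + 1, classical derivative u'(x) = -4*x - 1.
φ(x) = x(1−x), so φ'(x) = 1 - 2*x.
Note φ(0) = φ(1) = 0, so the boundary term u·φ vanishes.
LHS = ∫_0^1 u(x) φ'(x) dx = ∫_0^1 (4*x^3 - 3*x + 1) dx. Term by term:
  ∫_0^1 4*x^3 dx = 1;  ∫_0^1 -3*x dx = -3/2;  ∫_0^1 1 dx = 1.
Sum: 1 − 3/2 + 1 = 1/2.
So LHS = 1/2.
∫_0^1 v(x) φ(x) dx = ∫_0^1 (-4*x^3 + 3*x^2 + x) dx. Term by term:
  ∫_0^1 -4*x^3 dx = -1;  ∫_0^1 3*x^2 dx = 1;  ∫_0^1 x dx = 1/2.
Sum: -1 + 1 + 1/2 = 1/2.
So RHS = -∫_0^1 v(x) φ(x) dx = -1/2.
LHS − RHS = 1 ≠ 0, so the identity fails.
(For a valid weak derivative the identity must hold for EVERY test function, in particular this one. The failure shows v is NOT the weak derivative of u.)
Correct weak derivative would be u'(x) = -4*x - 1.


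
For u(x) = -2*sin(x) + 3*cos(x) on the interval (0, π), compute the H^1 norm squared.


||u||_{H^1(0,π)}^2 = 13*π

u'(x) = -3*sin(x) - 2*cos(x).
Expand u² and (u')² and integrate term by term on (0, π), using: for integers n ≥ 1, ∫_0^π sin²(nx) dx = ∫_0^π cos²(nx) dx = π/2; for n ≠ n', ∫_0^π sin(nx)sin(n'x) dx = ∫_0^π cos(nx)cos(n'x) dx = 0; and by product-to-sum, ∫_0^π sin(nx)cos(n'x) dx = ½∫_0^π [sin((n+n')x) + sin((n−n')x)] dx, which is 0 when n+n' is even and 2n/(n²−n'²) when n+n' is odd (it need not vanish on (0, π)).
  u² squared terms: (-2)²·∫sin(x)² dx = 4·π/2 = 2*π;  (3)²·∫cos(x)² dx = 9·π/2 = 9*π/2.
  u² cross terms: 2·(-2)·(3)·∫sin(x)·cos(x) dx = -12·(0) = 0.
  So ∫_0^π u² dx = 2*π + 9*π/2 + 0 = 13*π/2.
  (u')² squared terms: (-3)²·∫sin(x)² dx = 9·π/2 = 9*π/2;  (-2)²·∫cos(x)² dx = 4·π/2 = 2*π.
  (u')² cross terms: 2·(-3)·(-2)·∫sin(x)·cos(x) dx = 12·(0) = 0.
  So ∫_0^π (u')² dx = 9*π/2 + 2*π + 0 = 13*π/2.
||u||_{H^1}^2 = (13*π/2) + (13*π/2) = 13*π.


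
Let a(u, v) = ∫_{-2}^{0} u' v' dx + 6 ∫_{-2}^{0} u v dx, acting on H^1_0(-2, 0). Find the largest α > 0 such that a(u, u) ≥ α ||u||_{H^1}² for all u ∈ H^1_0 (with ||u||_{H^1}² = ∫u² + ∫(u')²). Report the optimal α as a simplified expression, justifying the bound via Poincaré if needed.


α = 1

Coercivity of a(·,·) on H^1_0(-2, 0) means a(u, u) ≥ α ||u||_{H^1}² for every u ∈ H^1_0.
The interval has length L = 2, and Poincaré/coercivity depend only on L. Here a(u, u) = ∫(u')² + (6)·∫u².
Here c = 6 ≥ 1, so a(u,u) = ∫(u')² + c∫u² ≥ ∫(u')² + ∫u² = ||u||_{H^1}², i.e. α = 1 works. No larger α is possible: a(u,u) ≥ α||u||_{H^1}² means (1−α)∫(u')² ≥ (α−c)∫u², and for the modes u_n = sin(nπ(x−x₀)/L) (x₀ the left endpoint) one has ∫u_n²/∫(u_n')² = (L/(nπ))² → 0, so a(u_n,u_n)/||u_n||_{H^1}² → 1. Hence the optimal constant is α = 1.
Therefore α = 1.


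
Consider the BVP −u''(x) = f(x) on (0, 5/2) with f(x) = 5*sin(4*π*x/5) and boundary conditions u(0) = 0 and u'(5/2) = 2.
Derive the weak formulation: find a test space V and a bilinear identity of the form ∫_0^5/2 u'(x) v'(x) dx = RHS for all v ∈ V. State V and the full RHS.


V = {v ∈ H^1(0, 5/2) : v(0) = 0} (test functions vanish at x = 0 where u is specified); weak form: ∫_0^5/2 u'v' dx = ∫_0^5/2 (5*sin(4*π*x/5)) v dx + 2·v(5/2) for all v ∈ V.

Multiply both sides by a test function v and integrate from 0 to 5/2:
  ∫_0^5/2 −u''(x) v(x) dx = ∫_0^5/2 f(x) v(x) dx.
Integrate the LHS by parts once:
  ∫_0^5/2 −u'' v dx = −[u'(x) v(x)]_0^5/2 + ∫_0^5/2 u'(x) v'(x) dx.
Thus ∫_0^5/2 u'(x) v'(x) dx = ∫_0^5/2 f(x) v(x) dx + [u'(x) v(x)]_0^5/2.
Choose V so that boundary terms are either known or forced to vanish.
Mixed BC: u(0) = 0 (Dirichlet) and u'(5/2) = 2 (Neumann). Define V = {v ∈ H^1(0, 5/2) : v(0) = 0}. Then [u' v]_0^5/2 = u'(5/2)·v(5/2) − u'(0)·0 = 2·v(5/2).
Weak formulation: find u (satisfying any essential BC) such that ∫_0^5/2 u'(x) v'(x) dx = ∫_0^5/2 f v dx + 2·v(5/2) for all v ∈ V (Dirichlet at 0 absorbed into V; Neumann datum at x = 5/2 contributes the boundary term).
Substituting f(x) = 5*sin(4*π*x/5), the right-hand side is ∫_0^5/2 (5*sin(4*π*x/5)) v dx + 2·v(5/2).


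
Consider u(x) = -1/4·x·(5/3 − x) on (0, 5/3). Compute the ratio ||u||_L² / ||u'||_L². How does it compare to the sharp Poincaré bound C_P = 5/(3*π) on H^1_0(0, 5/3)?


||u||_L² / ||u'||_L² = sqrt(10)/6 < C_P = 5/(3*π).

u(x) = -1/4·x·(5/3 − x), so u'(x) = x/2 - 5/12.
u(x) = -1/4·x·(5/3 − x) vanishes at x = 0 and x = 5/3, so u ∈ H^1_0(0, 5/3). Differentiate via the product rule and integrate the resulting polynomials term by term.
  ∫_0^5/3 u² dx = ∫_0^5/3 (x^4/16 - 5*x^3/24 + 25*x^2/144) dx. Term by term:
    ∫_0^5/3 x^4/16 dx = 625/3888;  ∫_0^5/3 -5*x^3/24 dx = -3125/7776;  ∫_0^5/3 25*x^2/144 dx = 3125/11664.
  Sum: 625/3888 − 3125/7776 + 3125/11664 = 625/23328.
  ∫_0^5/3 (u')² dx = ∫_0^5/3 (x^2/4 - 5*x/12 + 25/144) dx. Term by term:
    ∫_0^5/3 x^2/4 dx = 125/324;  ∫_0^5/3 -5*x/12 dx = -125/216;  ∫_0^5/3 25/144 dx = 125/432.
  Sum: 125/324 − 125/216 + 125/432 = 125/1296.
∫_0^5/3 u² dx = 625/23328, so ||u||_L² = 25*sqrt(2)/216.
∫_0^5/3 (u')² dx = 125/1296, so ||u'||_L² = 5*sqrt(5)/36.
Ratio ||u||_L² / ||u'||_L² = sqrt(10)/6.
Sharp Poincaré constant on H^1_0(0, 5/3) is C_P = L/π = 5/(3*π), achieved by sin(3*π/5·x).
A polynomial bump cannot attain the sharp Poincaré constant (only the first sine eigenfunction does), so the ratio is strictly less than C_P, consistent with ||u||_L² ≤ C_P ||u'||_L².


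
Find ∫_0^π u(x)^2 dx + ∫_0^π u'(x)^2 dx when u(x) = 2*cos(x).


||u||_{H^1(0,π)}^2 = 4*π

u'(x) = -2*sin(x).
Expand u² and (u')² and integrate term by term on (0, π), using: for integers n ≥ 1, ∫_0^π sin²(nx) dx = ∫_0^π cos²(nx) dx = π/2; for n ≠ n', ∫_0^π sin(nx)sin(n'x) dx = ∫_0^π cos(nx)cos(n'x) dx = 0; and by product-to-sum, ∫_0^π sin(nx)cos(n'x) dx = ½∫_0^π [sin((n+n')x) + sin((n−n')x)] dx, which is 0 when n+n' is even and 2n/(n²−n'²) when n+n' is odd (it need not vanish on (0, π)).
  u² squared terms: (2)²·∫cos(x)² dx = 4·π/2 = 2*π.
  So ∫_0^π u² dx = 2*π.
  (u')² squared terms: (-2)²·∫sin(x)² dx = 4·π/2 = 2*π.
  So ∫_0^π (u')² dx = 2*π.
||u||_{H^1}^2 = (2*π) + (2*π) = 4*π.


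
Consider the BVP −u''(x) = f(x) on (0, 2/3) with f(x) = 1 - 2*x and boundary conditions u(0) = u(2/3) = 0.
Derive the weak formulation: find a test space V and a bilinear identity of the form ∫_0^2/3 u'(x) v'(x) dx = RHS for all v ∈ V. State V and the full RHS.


V = H^1_0(0, 2/3) (so v(0) = v(2/3) = 0); weak form: ∫_0^2/3 u'v' dx = ∫_0^2/3 (1 - 2*x) v dx for all v ∈ V.

Multiply both sides by a test function v and integrate from 0 to 2/3:
  ∫_0^2/3 −u''(x) v(x) dx = ∫_0^2/3 f(x) v(x) dx.
Integrate the LHS by parts once:
  ∫_0^2/3 −u'' v dx = −[u'(x) v(x)]_0^2/3 + ∫_0^2/3 u'(x) v'(x) dx.
Thus ∫_0^2/3 u'(x) v'(x) dx = ∫_0^2/3 f(x) v(x) dx + [u'(x) v(x)]_0^2/3.
Choose V so that boundary terms are either known or forced to vanish.
u is Dirichlet: u(0) = u(2/3) = 0. Let V = H^1_0(0, 2/3); then v(0) = v(2/3) = 0, and [u' v]_0^2/3 = 0.
Weak formulation: find u (satisfying any essential BC) such that ∫_0^2/3 u'(x) v'(x) dx = ∫_0^2/3 f v dx for all v ∈ V.
Substituting f(x) = 1 - 2*x, the right-hand side is ∫_0^2/3 (1 - 2*x) v dx.


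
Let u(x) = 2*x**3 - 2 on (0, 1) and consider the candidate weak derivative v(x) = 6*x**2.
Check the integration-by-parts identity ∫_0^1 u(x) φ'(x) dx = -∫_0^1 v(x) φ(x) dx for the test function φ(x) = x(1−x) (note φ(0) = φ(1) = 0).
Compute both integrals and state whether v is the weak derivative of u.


LHS = -3/10, RHS = -3/10. Yes, v = u' weakly.

u(x) = 2*x**3 - 2, classical derivative u'(x) = 6*x**2.
φ(x) = x(1−x), so φ'(x) = 1 - 2*x.
Note φ(0) = φ(1) = 0, so the boundary term u·φ vanishes.
LHS = ∫_0^1 u(x) φ'(x) dx = ∫_0^1 (-4*x^4 + 2*x^3 + 4*x - 2) dx. Term by term:
  ∫_0^1 -4*x^4 dx = -4/5;  ∫_0^1 2*x^3 dx = 1/2;  ∫_0^1 4*x dx = 2;
  ∫_0^1 -2 dx = -2.
Sum: -4/5 + 1/2 + 2 − 2 = -3/10.
So LHS = -3/10.
∫_0^1 v(x) φ(x) dx = ∫_0^1 (-6*x^4 + 6*x^3) dx. Term by term:
  ∫_0^1 -6*x^4 dx = -6/5;  ∫_0^1 6*x^3 dx = 3/2.
Sum: -6/5 + 3/2 = 3/10.
So RHS = -∫_0^1 v(x) φ(x) dx = -3/10.
LHS = RHS, so the identity holds for this test φ.
Moreover u is smooth here and v(x) = u'(x) = 6*x**2 pointwise, so the identity holds for every test function. Hence v is the weak derivative of u.


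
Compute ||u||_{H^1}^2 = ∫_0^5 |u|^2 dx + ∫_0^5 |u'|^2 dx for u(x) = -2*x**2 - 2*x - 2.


||u||_{H^1}^2 = 15770/3

The H^1 norm (squared) on an interval (0, L) is
  ||u||_{H^1}^2 = ∫_0^L u(x)^2 dx + ∫_0^L u'(x)^2 dx.
Compute u'(x) = -4*x - 2.
Then u(x)^2 = 4*x**4 + 8*x**3 + 12*x**2 + 8*x + 4 and u'(x)^2 = 16*x**2 + 16*x + 4.
Integrate each monomial from 0 to 5 using ∫_0^5 c·x^n dx = c·5^(n+1)/(n+1):
  ∫_0^5 u(x)^2 dx = ∫_0^5 (4*x^4 + 8*x^3 + 12*x^2 + 8*x + 4) dx. Term by term:
    ∫_0^5 4*x^4 dx = 2500;  ∫_0^5 8*x^3 dx = 1250;  ∫_0^5 12*x^2 dx = 500;
    ∫_0^5 8*x dx = 100;  ∫_0^5 4 dx = 20.
  Sum: 2500 + 1250 + 500 + 100 + 20 = 4370.
  ∫_0^5 u'(x)^2 dx = ∫_0^5 (16*x^2 + 16*x + 4) dx. Term by term:
    ∫_0^5 16*x^2 dx = 2000/3;  ∫_0^5 16*x dx = 200;  ∫_0^5 4 dx = 20.
  Sum: 2000/3 + 200 + 20 = 2660/3.
Adding: ||u||_{H^1}^2 = 4370 + 2660/3 = 15770/3.


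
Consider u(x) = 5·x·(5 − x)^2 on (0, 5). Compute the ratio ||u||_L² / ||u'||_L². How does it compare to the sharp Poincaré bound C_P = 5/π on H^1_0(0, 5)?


||u||_L² / ||u'||_L² = 5*sqrt(14)/14 < C_P = 5/π.

u(x) = 5·x·(5 − x)^2, so u'(x) = 5*(x - 5)*(3*x - 5).
u(x) = 5·x·(5 − x)^2 vanishes at x = 0 and x = 5, so u ∈ H^1_0(0, 5). Differentiate via the product rule and integrate the resulting polynomials term by term.
  ∫_0^5 u² dx = ∫_0^5 (25*x^6 - 500*x^5 + 3750*x^4 - 12500*x^3 + 15625*x^2) dx. Term by term:
    ∫_0^5 25*x^6 dx = 1953125/7;  ∫_0^5 -500*x^5 dx = -3906250/3;  ∫_0^5 3750*x^4 dx = 2343750;
    ∫_0^5 -12500*x^3 dx = -1953125;  ∫_0^5 15625*x^2 dx = 1953125/3.
  Sum: 1953125/7 − 3906250/3 + 2343750 − 1953125 + 1953125/3 = 390625/21.
  ∫_0^5 (u')² dx = ∫_0^5 (225*x^4 - 3000*x^3 + 13750*x^2 - 25000*x + 15625) dx. Term by term:
    ∫_0^5 225*x^4 dx = 140625;  ∫_0^5 -3000*x^3 dx = -468750;  ∫_0^5 13750*x^2 dx = 1718750/3;
    ∫_0^5 -25000*x dx = -312500;  ∫_0^5 15625 dx = 78125.
  Sum: 140625 − 468750 + 1718750/3 − 312500 + 78125 = 31250/3.
∫_0^5 u² dx = 390625/21, so ||u||_L² = 625*sqrt(21)/21.
∫_0^5 (u')² dx = 31250/3, so ||u'||_L² = 125*sqrt(6)/3.
Ratio ||u||_L² / ||u'||_L² = 5*sqrt(14)/14.
Sharp Poincaré constant on H^1_0(0, 5) is C_P = L/π = 5/π, achieved by sin(π/5·x).
A polynomial bump cannot attain the sharp Poincaré constant (only the first sine eigenfunction does), so the ratio is strictly less than C_P, consistent with ||u||_L² ≤ C_P ||u'||_L².


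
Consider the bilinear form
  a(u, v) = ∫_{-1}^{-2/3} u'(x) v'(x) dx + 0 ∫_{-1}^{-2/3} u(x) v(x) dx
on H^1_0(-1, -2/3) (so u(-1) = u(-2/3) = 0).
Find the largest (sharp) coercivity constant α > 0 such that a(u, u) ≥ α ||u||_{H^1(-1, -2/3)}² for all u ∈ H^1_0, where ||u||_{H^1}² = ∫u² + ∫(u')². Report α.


α = 9*π^2/(1 + 9*π^2)

Coercivity of a(·,·) on H^1_0(-1, -2/3) means a(u, u) ≥ α ||u||_{H^1}² for every u ∈ H^1_0.
The interval has length L = 1/3, and Poincaré/coercivity depend only on L. Here a(u, u) = ∫(u')² + (0)·∫u².
Here c = 0, so a(u,u) = ∫(u')² alone. The condition a(u,u) ≥ α||u||_{H^1}² reads (1−α)∫(u')² ≥ (α−c)∫u². Any admissible α is ≤ 1 (rapidly oscillating u have ∫u²/∫(u')² → 0), and α = 1 would force 0 ≥ (1−c)∫u², impossible since c < 1; so 1−α > 0. By the sharp Poincaré inequality on H^1_0 of an interval of length L, ∫(u')² ≥ (π/L)²∫u² with equality for the first sine mode sin(π(x−x₀)/L) (x₀ the left endpoint), so the inequality holds for all u iff (1−α)(π/L)² ≥ α − c, i.e. α ≤ ((π/L)² + c)/((π/L)² + 1) = (1 + c(L/π)²)/(1 + (L/π)²). (Direct route, valid since c ≤ 0: Poincaré gives c∫u² ≥ c(L/π)²∫(u')², so a(u,u) ≥ (1 + c(L/π)²)∫(u')², while ||u||_{H^1}² ≤ (1 + (L/π)²)∫(u')²; dividing yields the same α.) With (π/L)² = 9*π^2 and c = 0, the largest admissible constant is α = ((π/L)² + c)/((π/L)² + 1).
Simplifying, α = 9*π^2/(1 + 9*π^2).


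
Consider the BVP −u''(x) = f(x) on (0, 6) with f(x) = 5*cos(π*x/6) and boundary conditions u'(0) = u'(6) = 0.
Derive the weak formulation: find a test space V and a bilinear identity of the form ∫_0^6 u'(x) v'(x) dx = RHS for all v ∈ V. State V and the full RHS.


V = H^1(0, 6) (no boundary constraint on v; u is determined up to an additive constant); weak form: ∫_0^6 u'v' dx = ∫_0^6 (5*cos(π*x/6)) v dx for all v ∈ V.

Multiply both sides by a test function v and integrate from 0 to 6:
  ∫_0^6 −u''(x) v(x) dx = ∫_0^6 f(x) v(x) dx.
Integrate the LHS by parts once:
  ∫_0^6 −u'' v dx = −[u'(x) v(x)]_0^6 + ∫_0^6 u'(x) v'(x) dx.
Thus ∫_0^6 u'(x) v'(x) dx = ∫_0^6 f(x) v(x) dx + [u'(x) v(x)]_0^6.
Choose V so that boundary terms are either known or forced to vanish.
u has homogeneous Neumann: u'(0) = u'(6) = 0. So [u' v]_0^6 = 0·v(6) − 0·v(0) = 0 for any v; take V = H^1(0, 6).
Weak formulation: find u (satisfying any essential BC) such that ∫_0^6 u'(x) v'(x) dx = ∫_0^6 f v dx for all v ∈ V (homogeneous Neumann, so boundary terms vanish).
Substituting f(x) = 5*cos(π*x/6), the right-hand side is ∫_0^6 (5*cos(π*x/6)) v dx.
Compatibility check (pure Neumann): taking v ≡ 1 ∈ V gives 0 = ∫_0^6 f dx + (0) − (0), i.e. ∫_0^6 f dx must equal u'(0) − u'(6) = 0. Indeed ∫_0^6 (5*cos(π*x/6)) dx = 0, so the data are compatible. The solution is then unique only up to an additive constant (fix it e.g. by requiring ∫_0^6 u dx = 0).


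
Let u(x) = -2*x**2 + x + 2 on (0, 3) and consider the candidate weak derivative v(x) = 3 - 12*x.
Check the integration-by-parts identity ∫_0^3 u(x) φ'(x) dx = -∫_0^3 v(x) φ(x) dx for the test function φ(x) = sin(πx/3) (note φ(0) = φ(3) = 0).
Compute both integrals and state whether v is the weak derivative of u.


LHS = 30/π, RHS = 90/π. No, v is not the weak derivative of u.

u(x) = -2*x**2 + x + 2, classical derivative u'(x) = 1 - 4*x.
φ(x) = sin(πx/3), so φ'(x) = π*cos(π*x/3)/3.
Note φ(0) = φ(3) = 0, so the boundary term u·φ vanishes.
LHS = ∫_0^3 u(x) φ'(x) dx = ∫_0^3 (-2*π*x^2*cos(π*x/3)/3 + π*x*cos(π*x/3)/3 + 2*π*cos(π*x/3)/3) dx. Term by term:
  ∫_0^3 2*π*cos(π*x/3)/3 dx = 0;  ∫_0^3 -2*π*x^2*cos(π*x/3)/3 dx = 36/π;  ∫_0^3 π*x*cos(π*x/3)/3 dx = -6/π.
Sum: 0 + 36/π − 6/π = 30/π.
So LHS = 30/π.
∫_0^3 v(x) φ(x) dx = ∫_0^3 (-12*x*sin(π*x/3) + 3*sin(π*x/3)) dx. Term by term:
  ∫_0^3 3*sin(π*x/3) dx = 18/π;  ∫_0^3 -12*x*sin(π*x/3) dx = -108/π.
Sum: 18/π − 108/π = -90/π.
So RHS = -∫_0^3 v(x) φ(x) dx = 90/π.
LHS − RHS = -60/π ≠ 0, so the identity fails.
(For a valid weak derivative the identity must hold for EVERY test function, in particular this one. The failure shows v is NOT the weak derivative of u.)
Correct weak derivative would be u'(x) = 1 - 4*x.


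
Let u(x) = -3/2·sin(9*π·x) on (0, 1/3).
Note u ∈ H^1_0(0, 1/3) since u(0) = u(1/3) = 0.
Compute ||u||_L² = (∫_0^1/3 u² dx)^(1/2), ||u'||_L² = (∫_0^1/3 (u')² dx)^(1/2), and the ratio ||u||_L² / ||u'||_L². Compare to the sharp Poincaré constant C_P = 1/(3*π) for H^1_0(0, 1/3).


||u||_L² / ||u'||_L² = 1/(9*π) < C_P = 1/(3*π).

u(x) = -3/2·sin(9*π·x), so u'(x) = -27*π*cos(9*π*x)/2.
Writing u(x) = A·sin(kπx/L) with A = -3/2 and k = 3, use ∫_0^L sin²(kπx/L) dx = L/2 and ∫_0^L cos²(kπx/L) dx = L/2.
u² = 9/4·sin²(9*π·x) and (u')² = 729*π^2/4·cos²(9*π·x), and each of sin², cos² integrates to L/2 = 1/6 over (0, 1/3).
∫_0^1/3 u² dx = 3/8, so ||u||_L² = sqrt(6)/4.
∫_0^1/3 (u')² dx = 243*π^2/8, so ||u'||_L² = 9*sqrt(6)*π/4.
Ratio ||u||_L² / ||u'||_L² = 1/(9*π).
Sharp Poincaré constant on H^1_0(0, 1/3) is C_P = L/π = 1/(3*π), achieved by sin(3*π·x).
This is the k = 3 harmonic; the ratio L/(kπ) is strictly less than C_P = L/π, consistent with the sharp inequality ||u||_L² ≤ C_P ||u'||_L².


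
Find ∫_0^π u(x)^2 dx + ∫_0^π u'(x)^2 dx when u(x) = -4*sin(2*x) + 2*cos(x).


||u||_{H^1(0,π)}^2 = -128/3 + 44*π

u'(x) = -2*sin(x) - 8*cos(2*x).
Expand u² and (u')² and integrate term by term on (0, π), using: for integers n ≥ 1, ∫_0^π sin²(nx) dx = ∫_0^π cos²(nx) dx = π/2; for n ≠ n', ∫_0^π sin(nx)sin(n'x) dx = ∫_0^π cos(nx)cos(n'x) dx = 0; and by product-to-sum, ∫_0^π sin(nx)cos(n'x) dx = ½∫_0^π [sin((n+n')x) + sin((n−n')x)] dx, which is 0 when n+n' is even and 2n/(n²−n'²) when n+n' is odd (it need not vanish on (0, π)).
  u² squared terms: (-4)²·∫sin(2x)² dx = 16·π/2 = 8*π;  (2)²·∫cos(x)² dx = 4·π/2 = 2*π.
  u² cross terms: 2·(-4)·(2)·∫sin(2x)·cos(x) dx = -16·(4/3) = -64/3.
  So ∫_0^π u² dx = 8*π + 2*π − 64/3 = -64/3 + 10*π.
  (u')² squared terms: (-8)²·∫cos(2x)² dx = 64·π/2 = 32*π;  (-2)²·∫sin(x)² dx = 4·π/2 = 2*π.
  (u')² cross terms: 2·(-8)·(-2)·∫cos(2x)·sin(x) dx = 32·(-2/3) = -64/3.
  So ∫_0^π (u')² dx = 32*π + 2*π − 64/3 = -64/3 + 34*π.
||u||_{H^1}^2 = (-64/3 + 10*π) + (-64/3 + 34*π) = -128/3 + 44*π.


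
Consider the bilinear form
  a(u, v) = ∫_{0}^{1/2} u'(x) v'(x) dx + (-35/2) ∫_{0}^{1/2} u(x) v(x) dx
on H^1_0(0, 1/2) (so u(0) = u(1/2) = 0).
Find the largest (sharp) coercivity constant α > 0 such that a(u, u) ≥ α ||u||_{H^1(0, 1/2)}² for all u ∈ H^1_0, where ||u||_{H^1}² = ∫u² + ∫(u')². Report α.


α = (-35 + 8*π^2)/(2*(1 + 4*π^2))

Coercivity of a(·,·) on H^1_0(0, 1/2) means a(u, u) ≥ α ||u||_{H^1}² for every u ∈ H^1_0.
The interval has length L = 1/2, and Poincaré/coercivity depend only on L. Here a(u, u) = ∫(u')² + (-35/2)·∫u².
Here c = -35/2 < 0 with |c| < (π/L)² = 4*π^2, so coercivity still holds. The condition a(u,u) ≥ α||u||_{H^1}² reads (1−α)∫(u')² ≥ (α−c)∫u². Any admissible α is ≤ 1 (rapidly oscillating u have ∫u²/∫(u')² → 0), and α = 1 would force 0 ≥ (1−c)∫u², impossible since c < 1; so 1−α > 0. By the sharp Poincaré inequality on H^1_0 of an interval of length L, ∫(u')² ≥ (π/L)²∫u² with equality for the first sine mode sin(π(x−x₀)/L) (x₀ the left endpoint), so the inequality holds for all u iff (1−α)(π/L)² ≥ α − c, i.e. α ≤ ((π/L)² + c)/((π/L)² + 1) = (1 + c(L/π)²)/(1 + (L/π)²). (Direct route, valid since c ≤ 0: Poincaré gives c∫u² ≥ c(L/π)²∫(u')², so a(u,u) ≥ (1 + c(L/π)²)∫(u')², while ||u||_{H^1}² ≤ (1 + (L/π)²)∫(u')²; dividing yields the same α.) With (π/L)² = 4*π^2 and c = -35/2, the largest admissible constant is α = ((π/L)² + c)/((π/L)² + 1).
Simplifying, α = (-35 + 8*π^2)/(2*(1 + 4*π^2)).


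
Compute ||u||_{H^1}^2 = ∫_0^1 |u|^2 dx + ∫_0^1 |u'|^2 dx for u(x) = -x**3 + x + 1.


||u||_{H^1}^2 = 499/210

The H^1 norm (squared) on an interval (0, L) is
  ||u||_{H^1}^2 = ∫_0^L u(x)^2 dx + ∫_0^L u'(x)^2 dx.
Compute u'(x) = 1 - 3*x**2.
Then u(x)^2 = x**6 - 2*x**4 - 2*x**3 + x**2 + 2*x + 1 and u'(x)^2 = 9*x**4 - 6*x**2 + 1.
Integrate each monomial from 0 to 1 using ∫_0^1 c·x^n dx = c·1^(n+1)/(n+1):
  ∫_0^1 u(x)^2 dx = ∫_0^1 (x^6 - 2*x^4 - 2*x^3 + x^2 + 2*x + 1) dx. Term by term:
    ∫_0^1 x^6 dx = 1/7;  ∫_0^1 -2*x^4 dx = -2/5;  ∫_0^1 -2*x^3 dx = -1/2;
    ∫_0^1 x^2 dx = 1/3;  ∫_0^1 2*x dx = 1;  ∫_0^1 1 dx = 1.
  Sum: 1/7 − 2/5 − 1/2 + 1/3 + 1 + 1 = 331/210.
  ∫_0^1 u'(x)^2 dx = ∫_0^1 (9*x^4 - 6*x^2 + 1) dx. Term by term:
    ∫_0^1 9*x^4 dx = 9/5;  ∫_0^1 -6*x^2 dx = -2;  ∫_0^1 1 dx = 1.
  Sum: 9/5 − 2 + 1 = 4/5.
Adding: ||u||_{H^1}^2 = 331/210 + 4/5 = 499/210.


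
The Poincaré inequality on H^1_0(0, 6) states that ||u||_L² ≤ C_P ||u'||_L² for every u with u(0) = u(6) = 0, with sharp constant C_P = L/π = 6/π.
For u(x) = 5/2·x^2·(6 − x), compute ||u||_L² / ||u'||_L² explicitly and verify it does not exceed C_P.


||u||_L² / ||u'||_L² = 3*sqrt(14)/7 < C_P = 6/π.

u(x) = 5/2·x^2·(6 − x), so u'(x) = 15*x*(4 - x)/2.
u(x) = 5/2·x^2·(6 − x) vanishes at x = 0 and x = 6, so u ∈ H^1_0(0, 6). Differentiate via the product rule and integrate the resulting polynomials term by term.
  ∫_0^6 u² dx = ∫_0^6 (25*x^6/4 - 75*x^5 + 225*x^4) dx. Term by term:
    ∫_0^6 25*x^6/4 dx = 1749600/7;  ∫_0^6 -75*x^5 dx = -583200;  ∫_0^6 225*x^4 dx = 349920.
  Sum: 1749600/7 − 583200 + 349920 = 116640/7.
  ∫_0^6 (u')² dx = ∫_0^6 (225*x^4/4 - 450*x^3 + 900*x^2) dx. Term by term:
    ∫_0^6 225*x^4/4 dx = 87480;  ∫_0^6 -450*x^3 dx = -145800;  ∫_0^6 900*x^2 dx = 64800.
  Sum: 87480 − 145800 + 64800 = 6480.
∫_0^6 u² dx = 116640/7, so ||u||_L² = 108*sqrt(70)/7.
∫_0^6 (u')² dx = 6480, so ||u'||_L² = 36*sqrt(5).
Ratio ||u||_L² / ||u'||_L² = 3*sqrt(14)/7.
Sharp Poincaré constant on H^1_0(0, 6) is C_P = L/π = 6/π, achieved by sin(π/6·x).
A polynomial bump cannot attain the sharp Poincaré constant (only the first sine eigenfunction does), so the ratio is strictly less than C_P, consistent with ||u||_L² ≤ C_P ||u'||_L².
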